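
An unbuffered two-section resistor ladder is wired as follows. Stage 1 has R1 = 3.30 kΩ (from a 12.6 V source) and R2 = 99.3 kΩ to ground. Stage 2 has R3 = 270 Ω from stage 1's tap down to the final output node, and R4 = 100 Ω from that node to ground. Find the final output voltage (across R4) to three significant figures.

Stage 2 presents R3+R4 = 370.0 Ω as a load on stage 1's tap.
Stage 1's lower leg becomes R2‖(R3+R4) = 368.6 Ω, so V_mid = 12.6 × 368.6/3669 = 1.266 V.
Stage 2 is itself unloaded: V_out = V_mid × R4/(R3+R4) = 1.266 × 100/370.0 = 0.342 V.

V_out ≈ 0.342 V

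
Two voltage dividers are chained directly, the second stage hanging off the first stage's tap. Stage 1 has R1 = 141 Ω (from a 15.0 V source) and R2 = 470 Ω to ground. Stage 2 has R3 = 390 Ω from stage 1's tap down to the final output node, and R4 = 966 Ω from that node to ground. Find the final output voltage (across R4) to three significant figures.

V_out ≈ 7.61 V

Stage 2 presents R3+R4 = 1356 Ω as a load on stage 1's tap.
Stage 1's lower leg becomes R2‖(R3+R4) = 349.0 Ω, so V_mid = 15.0 × 349.0/490.0 = 10.68 V.
Stage 2 is itself unloaded: V_out = V_mid × R4/(R3+R4) = 10.68 × 966/1356 = 7.61 V.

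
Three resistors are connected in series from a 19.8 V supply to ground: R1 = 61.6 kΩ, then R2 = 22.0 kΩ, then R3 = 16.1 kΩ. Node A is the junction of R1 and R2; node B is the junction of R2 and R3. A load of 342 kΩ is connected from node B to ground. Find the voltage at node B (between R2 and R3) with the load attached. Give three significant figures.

V ≈ 3.08 V

At node B, R3 is in parallel with the load: R3‖R_L = 15.38 kΩ.
Below node A the resistance is R2 + (R3‖R_L) = 37.38 kΩ, so V_A = 19.8 × 37.38/98.98 = 7.477 V.
Then V_B = V_A × (R3‖R_L)/(R2 + R3‖R_L) = 7.477 × 15.38/37.38 = 3.08 V.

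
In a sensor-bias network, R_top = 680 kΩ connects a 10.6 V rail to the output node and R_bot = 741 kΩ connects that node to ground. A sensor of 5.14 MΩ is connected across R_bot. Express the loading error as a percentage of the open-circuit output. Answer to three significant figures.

6.45 %

The divider's output (Thévenin) resistance is R_top‖R_bot = 354.6 kΩ.
Fractional drop under load = R_th/(R_th + R_L) = 354.6 / (354.6 + 5140) = 0.06454.
So the output falls by 6.45 %.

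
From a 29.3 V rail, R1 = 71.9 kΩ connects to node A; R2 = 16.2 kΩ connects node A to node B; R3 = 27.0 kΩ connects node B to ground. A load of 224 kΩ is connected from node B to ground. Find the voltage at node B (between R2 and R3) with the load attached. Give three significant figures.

At node B, R3 is in parallel with the load: R3‖R_L = 24.10 kΩ.
Below node A the resistance is R2 + (R3‖R_L) = 40.30 kΩ, so V_A = 29.3 × 40.30/112.2 = 10.52 V.
Then V_B = V_A × (R3‖R_L)/(R2 + R3‖R_L) = 10.52 × 24.10/40.30 = 6.29 V.

V ≈ 6.29 V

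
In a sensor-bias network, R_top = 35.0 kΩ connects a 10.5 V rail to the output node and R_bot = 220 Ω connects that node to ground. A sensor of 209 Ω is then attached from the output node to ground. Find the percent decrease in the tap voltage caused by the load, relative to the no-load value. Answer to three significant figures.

51.1 %

The divider's output (Thévenin) resistance is R_top‖R_bot = 218.6 Ω.
Fractional drop under load = R_th/(R_th + R_L) = 218.6 / (218.6 + 209) = 0.5113.
So the output falls by 51.1 %.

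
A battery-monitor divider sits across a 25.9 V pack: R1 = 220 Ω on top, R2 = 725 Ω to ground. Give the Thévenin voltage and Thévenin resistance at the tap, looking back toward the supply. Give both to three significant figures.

V_th is the open-circuit tap voltage: 25.9 × 725/(220 + 725) = 19.9 V.
With the supply zeroed, R1 and R2 appear in parallel from the tap: R_th = R1‖R2 = (220 × 725)/945.0 = 169 Ω.

V_th = 19.9 V, R_th = 169 Ω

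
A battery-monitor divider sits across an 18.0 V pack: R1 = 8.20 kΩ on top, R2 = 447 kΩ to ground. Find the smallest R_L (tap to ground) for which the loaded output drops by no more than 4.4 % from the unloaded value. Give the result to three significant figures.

Output resistance R_th = R1‖R2 = (8.20 × 447)/455.2 = 8.052 kΩ.
The fractional drop is R_th/(R_th + R_L); requiring this ≤ 0.0440 gives R_L ≥ R_th(1/0.0440 − 1) = 8.052 × 21.73 = 175 kΩ.

R_L(min) ≈ 175 kΩ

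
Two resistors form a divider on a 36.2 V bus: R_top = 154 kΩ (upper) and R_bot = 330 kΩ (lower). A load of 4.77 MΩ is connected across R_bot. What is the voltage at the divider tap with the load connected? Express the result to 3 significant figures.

The load sits in parallel with R_bot: R_bot‖R_L = (330 × 4770) / (330 + 4770) = 308.6 kΩ.
V_out = 36.2 × 308.6 / (154 + 308.6) = 36.2 × 308.6/462.6 = 24.2 V.

V_out ≈ 24.2 V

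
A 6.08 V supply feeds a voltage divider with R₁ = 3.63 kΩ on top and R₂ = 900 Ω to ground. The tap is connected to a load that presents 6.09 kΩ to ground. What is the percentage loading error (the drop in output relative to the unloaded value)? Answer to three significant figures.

10.6 %

The divider's output (Thévenin) resistance is R₁‖R₂ = 721.2 Ω.
Fractional drop under load = R_th/(R_th + R_L) = 721.2 / (721.2 + 6090) = 0.1059.
So the output falls by 10.6 %.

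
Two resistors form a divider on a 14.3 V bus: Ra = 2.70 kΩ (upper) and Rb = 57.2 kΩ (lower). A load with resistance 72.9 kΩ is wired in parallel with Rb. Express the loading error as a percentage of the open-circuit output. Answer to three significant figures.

3.42 %

The divider's output (Thévenin) resistance is Ra‖Rb = 2.578 kΩ.
Fractional drop under load = R_th/(R_th + R_L) = 2.578 / (2.578 + 72.9) = 0.03416.
So the output falls by 3.42 %.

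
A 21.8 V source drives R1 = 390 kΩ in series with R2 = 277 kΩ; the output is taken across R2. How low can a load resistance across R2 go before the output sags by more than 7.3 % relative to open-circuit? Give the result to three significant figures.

Output resistance R_th = R1‖R2 = (390 × 277)/667.0 = 162.0 kΩ.
The fractional drop is R_th/(R_th + R_L); requiring this ≤ 0.0730 gives R_L ≥ R_th(1/0.0730 − 1) = 162.0 × 12.70 = 2.06 MΩ.

R_L(min) ≈ 2.06 MΩ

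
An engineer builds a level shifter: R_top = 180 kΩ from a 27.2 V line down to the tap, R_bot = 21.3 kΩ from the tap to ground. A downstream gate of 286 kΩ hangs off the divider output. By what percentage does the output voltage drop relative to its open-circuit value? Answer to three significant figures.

The divider's output (Thévenin) resistance is R_top‖R_bot = 19.05 kΩ.
Fractional drop under load = R_th/(R_th + R_L) = 19.05 / (19.05 + 286) = 0.06244.
So the output falls by 6.24 %.

6.24 %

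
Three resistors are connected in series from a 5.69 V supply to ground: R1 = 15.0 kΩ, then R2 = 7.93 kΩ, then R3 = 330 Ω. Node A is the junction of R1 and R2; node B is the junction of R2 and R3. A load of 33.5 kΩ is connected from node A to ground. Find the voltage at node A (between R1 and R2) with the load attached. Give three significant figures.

V ≈ 1.74 V

Below node A the series string R2+R3 = 8260 Ω sits in parallel with the 33500 Ω load: 6626 Ω.
V_A = 5.69 × 6626/(15000 + 6626) = 1.74 V.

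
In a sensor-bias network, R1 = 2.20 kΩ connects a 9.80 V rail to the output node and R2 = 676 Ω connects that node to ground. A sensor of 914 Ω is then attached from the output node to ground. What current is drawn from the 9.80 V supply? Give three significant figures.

R2‖R_L = 388.6 Ω, so the source sees R1 + R2‖R_L = 2589 Ω.
I = 9.80 V / 2589 Ω = 3.79 mA.

I ≈ 3.79 mA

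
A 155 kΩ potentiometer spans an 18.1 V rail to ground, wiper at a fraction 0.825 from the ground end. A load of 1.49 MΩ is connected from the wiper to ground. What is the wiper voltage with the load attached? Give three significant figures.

The wiper splits the pot into (1−α)R = 27.13 kΩ above and αR = 127.9 kΩ below.
Lower section ‖ load = 117.8 kΩ.
V_wiper = 18.1 × 117.8/(27.13 + 117.8) = 14.7 V.

V ≈ 14.7 V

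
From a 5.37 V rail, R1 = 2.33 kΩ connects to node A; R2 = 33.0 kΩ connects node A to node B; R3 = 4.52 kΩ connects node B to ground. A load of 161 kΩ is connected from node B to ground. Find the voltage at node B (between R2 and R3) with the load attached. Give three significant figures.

V ≈ 0.594 V

At node B, R3 is in parallel with the load: R3‖R_L = 4.397 kΩ.
Below node A the resistance is R2 + (R3‖R_L) = 37.40 kΩ, so V_A = 5.37 × 37.40/39.73 = 5.055 V.
Then V_B = V_A × (R3‖R_L)/(R2 + R3‖R_L) = 5.055 × 4.397/37.40 = 0.594 V.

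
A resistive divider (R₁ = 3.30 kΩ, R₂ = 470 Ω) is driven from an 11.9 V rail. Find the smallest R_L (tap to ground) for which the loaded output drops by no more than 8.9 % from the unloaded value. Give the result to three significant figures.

R_L(min) ≈ 4.21 kΩ

Output resistance R_th = R₁‖R₂ = (3300 × 470)/3770 = 411.4 Ω.
The fractional drop is R_th/(R_th + R_L); requiring this ≤ 0.0890 gives R_L ≥ R_th(1/0.0890 − 1) = 411.4 × 10.24 = 4.21 kΩ.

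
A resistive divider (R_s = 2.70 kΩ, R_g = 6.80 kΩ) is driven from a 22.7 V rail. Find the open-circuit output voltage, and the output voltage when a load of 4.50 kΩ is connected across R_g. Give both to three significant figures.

Open-circuit: V = 22.7 × 6.80/(2.70 + 6.80) = 16.2 V.
With the load, R_g becomes R_g‖R_L = 2.708 kΩ, so V = 22.7 × 2.708/5.408 = 11.4 V.

Unloaded: 16.2 V; loaded: 11.4 V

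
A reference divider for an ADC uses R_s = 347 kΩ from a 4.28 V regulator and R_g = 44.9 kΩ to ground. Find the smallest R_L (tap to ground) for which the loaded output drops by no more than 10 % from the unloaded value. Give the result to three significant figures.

R_L(min) ≈ 358 kΩ

Output resistance R_th = R_s‖R_g = (347 × 44.9)/391.9 = 39.76 kΩ.
The fractional drop is R_th/(R_th + R_L); requiring this ≤ 0.100 gives R_L ≥ R_th(1/0.100 − 1) = 39.76 × 9.000 = 358 kΩ.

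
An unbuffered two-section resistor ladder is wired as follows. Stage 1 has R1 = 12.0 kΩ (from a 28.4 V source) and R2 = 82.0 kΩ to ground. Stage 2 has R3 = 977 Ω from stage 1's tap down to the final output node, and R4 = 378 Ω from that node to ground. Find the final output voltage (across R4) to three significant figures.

Stage 2 presents R3+R4 = 1355 Ω as a load on stage 1's tap.
Stage 1's lower leg becomes R2‖(R3+R4) = 1333 Ω, so V_mid = 28.4 × 1333/13330 = 2.839 V.
Stage 2 is itself unloaded: V_out = V_mid × R4/(R3+R4) = 2.839 × 378/1355 = 0.792 V.

V_out ≈ 0.792 V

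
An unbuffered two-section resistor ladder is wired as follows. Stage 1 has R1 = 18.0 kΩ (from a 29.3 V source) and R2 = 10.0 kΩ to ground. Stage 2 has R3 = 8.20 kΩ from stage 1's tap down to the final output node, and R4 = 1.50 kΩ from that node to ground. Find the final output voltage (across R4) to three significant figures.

V_out ≈ 0.973 V

Stage 2 presents R3+R4 = 9.700 kΩ as a load on stage 1's tap.
Stage 1's lower leg becomes R2‖(R3+R4) = 4.924 kΩ, so V_mid = 29.3 × 4.924/22.92 = 6.293 V.
Stage 2 is itself unloaded: V_out = V_mid × R4/(R3+R4) = 6.293 × 1.50/9.700 = 0.973 V.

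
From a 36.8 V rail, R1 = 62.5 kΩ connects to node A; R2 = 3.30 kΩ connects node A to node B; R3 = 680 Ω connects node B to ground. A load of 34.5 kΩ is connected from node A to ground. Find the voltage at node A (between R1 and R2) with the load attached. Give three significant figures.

V ≈ 1.99 V

Below node A the series string R2+R3 = 3980 Ω sits in parallel with the 34500 Ω load: 3568 Ω.
V_A = 36.8 × 3568/(62500 + 3568) = 1.99 V.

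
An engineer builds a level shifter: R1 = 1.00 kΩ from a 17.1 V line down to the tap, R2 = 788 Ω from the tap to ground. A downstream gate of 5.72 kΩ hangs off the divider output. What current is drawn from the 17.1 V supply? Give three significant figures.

I ≈ 10.1 mA

R2‖R_L = 692.6 Ω, so the source sees R1 + R2‖R_L = 1693 Ω.
I = 17.1 V / 1693 Ω = 10.1 mA.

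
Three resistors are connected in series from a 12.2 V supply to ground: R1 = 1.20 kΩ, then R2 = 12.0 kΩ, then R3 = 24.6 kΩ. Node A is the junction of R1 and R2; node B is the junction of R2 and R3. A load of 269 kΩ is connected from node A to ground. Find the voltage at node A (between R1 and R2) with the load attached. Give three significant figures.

V ≈ 11.8 V

Below node A the series string R2+R3 = 36.60 kΩ sits in parallel with the 269 kΩ load: 32.22 kΩ.
V_A = 12.2 × 32.22/(1.20 + 32.22) = 11.8 V.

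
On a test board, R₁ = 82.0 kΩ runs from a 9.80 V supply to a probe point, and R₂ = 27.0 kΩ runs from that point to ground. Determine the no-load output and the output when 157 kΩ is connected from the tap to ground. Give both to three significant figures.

Open-circuit: V = 9.80 × 27.0/(82.0 + 27.0) = 2.43 V.
With the load, R₂ becomes R₂‖R_L = 23.04 kΩ, so V = 9.80 × 23.04/105.0 = 2.15 V.

Unloaded: 2.43 V; loaded: 2.15 V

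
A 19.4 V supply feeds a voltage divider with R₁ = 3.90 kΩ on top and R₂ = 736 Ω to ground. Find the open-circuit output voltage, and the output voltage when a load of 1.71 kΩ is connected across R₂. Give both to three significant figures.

Unloaded: 3.08 V; loaded: 2.26 V

Open-circuit: V = 19.4 × 736/(3900 + 736) = 3.08 V.
With the load, R₂ becomes R₂‖R_L = 514.5 Ω, so V = 19.4 × 514.5/4415 = 2.26 V.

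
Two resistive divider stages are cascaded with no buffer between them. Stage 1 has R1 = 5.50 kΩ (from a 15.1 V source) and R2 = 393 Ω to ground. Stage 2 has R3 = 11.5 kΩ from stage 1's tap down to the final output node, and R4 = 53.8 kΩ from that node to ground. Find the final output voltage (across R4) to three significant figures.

V_out ≈ 0.825 V

Stage 2 presents R3+R4 = 65300 Ω as a load on stage 1's tap.
Stage 1's lower leg becomes R2‖(R3+R4) = 390.6 Ω, so V_mid = 15.1 × 390.6/5891 = 1.001 V.
Stage 2 is itself unloaded: V_out = V_mid × R4/(R3+R4) = 1.001 × 53800/65300 = 0.825 V.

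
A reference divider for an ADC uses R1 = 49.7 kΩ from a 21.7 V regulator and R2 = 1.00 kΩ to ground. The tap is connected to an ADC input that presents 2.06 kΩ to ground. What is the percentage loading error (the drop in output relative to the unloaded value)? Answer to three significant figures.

The divider's output (Thévenin) resistance is R1‖R2 = 0.9803 kΩ.
Fractional drop under load = R_th/(R_th + R_L) = 0.9803 / (0.9803 + 2.06) = 0.3224.
So the output falls by 32.2 %.

32.2 %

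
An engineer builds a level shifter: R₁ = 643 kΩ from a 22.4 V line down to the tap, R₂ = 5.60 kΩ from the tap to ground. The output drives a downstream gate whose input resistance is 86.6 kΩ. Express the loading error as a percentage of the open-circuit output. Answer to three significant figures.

6.02 %

The divider's output (Thévenin) resistance is R₁‖R₂ = 5.552 kΩ.
Fractional drop under load = R_th/(R_th + R_L) = 5.552 / (5.552 + 86.6) = 0.06024.
So the output falls by 6.02 %.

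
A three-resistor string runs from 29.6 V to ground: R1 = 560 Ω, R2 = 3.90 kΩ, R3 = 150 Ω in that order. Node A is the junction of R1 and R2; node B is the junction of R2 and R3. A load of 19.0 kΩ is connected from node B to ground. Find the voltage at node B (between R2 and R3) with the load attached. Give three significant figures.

V ≈ 0.956 V

At node B, R3 is in parallel with the load: R3‖R_L = 148.8 Ω.
Below node A the resistance is R2 + (R3‖R_L) = 4049 Ω, so V_A = 29.6 × 4049/4609 = 26.00 V.
Then V_B = V_A × (R3‖R_L)/(R2 + R3‖R_L) = 26.00 × 148.8/4049 = 0.956 V.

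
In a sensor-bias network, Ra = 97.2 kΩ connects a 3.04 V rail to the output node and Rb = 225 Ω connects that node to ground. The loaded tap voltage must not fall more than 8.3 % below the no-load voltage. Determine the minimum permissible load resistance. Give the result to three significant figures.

R_L(min) ≈ 2.48 kΩ

Output resistance R_th = Ra‖Rb = (97200 × 225)/97420 = 224.5 Ω.
The fractional drop is R_th/(R_th + R_L); requiring this ≤ 0.0830 gives R_L ≥ R_th(1/0.0830 − 1) = 224.5 × 11.05 = 2.48 kΩ.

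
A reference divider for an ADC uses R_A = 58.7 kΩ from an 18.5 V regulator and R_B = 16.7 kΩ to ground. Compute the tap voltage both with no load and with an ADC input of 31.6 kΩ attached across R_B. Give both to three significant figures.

Unloaded: 4.10 V; loaded: 2.90 V

Open-circuit: V = 18.5 × 16.7/(58.7 + 16.7) = 4.10 V.
With the load, R_B becomes R_B‖R_L = 10.93 kΩ, so V = 18.5 × 10.93/69.63 = 2.90 V.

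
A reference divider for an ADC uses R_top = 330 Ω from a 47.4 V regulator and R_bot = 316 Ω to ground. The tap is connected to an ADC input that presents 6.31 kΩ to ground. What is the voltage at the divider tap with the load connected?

The load sits in parallel with R_bot: R_bot‖R_L = (316 × 6310) / (316 + 6310) = 300.9 Ω.
V_out = 47.4 × 300.9 / (330 + 300.9) = 47.4 × 300.9/630.9 = 22.6 V.
(Unloaded it would have been 23.2 V.)

V_out ≈ 22.6 V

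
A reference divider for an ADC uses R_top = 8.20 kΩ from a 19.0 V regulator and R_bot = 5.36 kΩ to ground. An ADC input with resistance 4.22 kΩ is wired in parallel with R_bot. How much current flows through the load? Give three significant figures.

I_L ≈ 1.01 mA

R_bot‖R_L = 2.361 kΩ; V_out = 19.0 × 2.361/10.56 = 4.248 V.
I_L = V_out / R_L = 4.248 / 4.22 kΩ = 1.01 mA.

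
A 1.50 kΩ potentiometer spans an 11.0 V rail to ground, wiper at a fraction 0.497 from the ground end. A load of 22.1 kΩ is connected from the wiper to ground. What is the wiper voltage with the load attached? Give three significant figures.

V ≈ 5.38 V

The wiper splits the pot into (1−α)R = 754.5 Ω above and αR = 745.5 Ω below.
Lower section ‖ load = 721.2 Ω.
V_wiper = 11.0 × 721.2/(754.5 + 721.2) = 5.38 V.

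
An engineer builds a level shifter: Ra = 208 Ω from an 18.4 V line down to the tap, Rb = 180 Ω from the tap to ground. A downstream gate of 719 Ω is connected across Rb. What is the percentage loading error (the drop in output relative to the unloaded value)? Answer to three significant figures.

Unloaded V = 18.4 × 180/388.0 = 8.5361 V.
Loaded: Rb‖R_L = 144.0 Ω, giving V = 18.4 × 144.0/352.0 = 7.5260 V.
Drop = (8.5361 − 7.5260) / 8.5361 = 11.8 %.

11.8 %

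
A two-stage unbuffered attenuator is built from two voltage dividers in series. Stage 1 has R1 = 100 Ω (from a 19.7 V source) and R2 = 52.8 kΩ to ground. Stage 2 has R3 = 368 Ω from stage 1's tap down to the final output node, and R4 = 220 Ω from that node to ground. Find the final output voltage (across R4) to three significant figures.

V_out ≈ 6.29 V

Stage 2 presents R3+R4 = 588.0 Ω as a load on stage 1's tap.
Stage 1's lower leg becomes R2‖(R3+R4) = 581.5 Ω, so V_mid = 19.7 × 581.5/681.5 = 16.81 V.
Stage 2 is itself unloaded: V_out = V_mid × R4/(R3+R4) = 16.81 × 220/588.0 = 6.29 V.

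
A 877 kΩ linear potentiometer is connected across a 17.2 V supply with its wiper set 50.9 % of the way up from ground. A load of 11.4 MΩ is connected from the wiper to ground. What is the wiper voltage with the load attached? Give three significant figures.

V ≈ 8.59 V

The wiper splits the pot into (1−α)R = 430.6 kΩ above and αR = 446.4 kΩ below.
Lower section ‖ load = 429.6 kΩ.
V_wiper = 17.2 × 429.6/(430.6 + 429.6) = 8.59 V.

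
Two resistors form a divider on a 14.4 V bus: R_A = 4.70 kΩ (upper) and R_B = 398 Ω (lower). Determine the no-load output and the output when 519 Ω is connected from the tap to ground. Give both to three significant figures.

Open-circuit: V = 14.4 × 398/(4700 + 398) = 1.12 V.
With the load, R_B becomes R_B‖R_L = 225.3 Ω, so V = 14.4 × 225.3/4925 = 0.659 V.

Unloaded: 1.12 V; loaded: 0.659 V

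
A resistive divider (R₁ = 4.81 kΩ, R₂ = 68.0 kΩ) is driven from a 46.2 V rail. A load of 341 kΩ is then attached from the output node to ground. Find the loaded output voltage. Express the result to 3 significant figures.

V_out ≈ 42.6 V

The load sits in parallel with R₂: R₂‖R_L = (68.0 × 341) / (68.0 + 341) = 56.69 kΩ.
V_out = 46.2 × 56.69 / (4.81 + 56.69) = 46.2 × 56.69/61.50 = 42.6 V.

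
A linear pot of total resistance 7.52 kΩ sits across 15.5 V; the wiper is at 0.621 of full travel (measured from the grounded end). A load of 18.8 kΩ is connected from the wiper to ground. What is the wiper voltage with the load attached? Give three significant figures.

V ≈ 8.80 V

The wiper splits the pot into (1−α)R = 2.850 kΩ above and αR = 4.670 kΩ below.
Lower section ‖ load = 3.741 kΩ.
V_wiper = 15.5 × 3.741/(2.850 + 3.741) = 8.80 V.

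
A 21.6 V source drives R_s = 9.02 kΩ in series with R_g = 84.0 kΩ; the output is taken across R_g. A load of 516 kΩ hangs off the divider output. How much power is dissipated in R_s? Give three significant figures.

P ≈ 0.637 mW

Total resistance from the source is R_s + (R_g‖R_L) = 81.26 kΩ, so I = 21.6/81.26 kΩ = 0.2658 mA.
P = I²·R_s = (0.2658 mA)² × 9.02 kΩ = 0.637 mW.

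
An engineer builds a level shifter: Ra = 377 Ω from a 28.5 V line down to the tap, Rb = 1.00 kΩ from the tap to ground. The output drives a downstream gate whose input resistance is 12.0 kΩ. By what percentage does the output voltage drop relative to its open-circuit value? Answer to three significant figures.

The divider's output (Thévenin) resistance is Ra‖Rb = 273.8 Ω.
Fractional drop under load = R_th/(R_th + R_L) = 273.8 / (273.8 + 12000) = 0.02231.
So the output falls by 2.23 %.

2.23 %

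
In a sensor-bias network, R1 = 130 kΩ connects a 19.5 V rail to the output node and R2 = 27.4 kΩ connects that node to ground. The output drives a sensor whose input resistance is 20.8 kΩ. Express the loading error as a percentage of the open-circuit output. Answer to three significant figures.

52.1 %

Unloaded V = 19.5 × 27.4/157.4 = 3.395 V.
Loaded: R2‖R_L = 11.82 kΩ, giving V = 19.5 × 11.82/141.8 = 1.626 V.
Drop = (3.395 − 1.626) / 3.395 = 52.1 %.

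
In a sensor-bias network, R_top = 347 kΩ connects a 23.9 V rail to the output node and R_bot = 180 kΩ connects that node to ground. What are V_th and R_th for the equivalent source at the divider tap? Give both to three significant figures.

V_th is the open-circuit tap voltage: 23.9 × 180/(347 + 180) = 8.16 V.
With the supply zeroed, R_top and R_bot appear in parallel from the tap: R_th = R_top‖R_bot = (347 × 180)/527.0 = 119 kΩ.

V_th = 8.16 V, R_th = 119 kΩ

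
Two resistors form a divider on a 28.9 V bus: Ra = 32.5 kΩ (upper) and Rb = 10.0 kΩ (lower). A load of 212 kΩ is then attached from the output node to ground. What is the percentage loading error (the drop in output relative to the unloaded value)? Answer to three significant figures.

The divider's output (Thévenin) resistance is Ra‖Rb = 7.647 kΩ.
Fractional drop under load = R_th/(R_th + R_L) = 7.647 / (7.647 + 212) = 0.03482.
So the output falls by 3.48 %.

3.48 %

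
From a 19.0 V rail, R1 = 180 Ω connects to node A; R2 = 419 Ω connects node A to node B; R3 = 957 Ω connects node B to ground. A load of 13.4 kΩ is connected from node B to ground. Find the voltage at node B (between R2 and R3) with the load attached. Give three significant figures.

V ≈ 11.4 V

At node B, R3 is in parallel with the load: R3‖R_L = 893.2 Ω.
Below node A the resistance is R2 + (R3‖R_L) = 1312 Ω, so V_A = 19.0 × 1312/1492 = 16.71 V.
Then V_B = V_A × (R3‖R_L)/(R2 + R3‖R_L) = 16.71 × 893.2/1312 = 11.4 V.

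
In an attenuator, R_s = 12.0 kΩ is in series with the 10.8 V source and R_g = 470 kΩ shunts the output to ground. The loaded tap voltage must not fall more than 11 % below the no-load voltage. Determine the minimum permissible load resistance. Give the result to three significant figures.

R_L(min) ≈ 94.7 kΩ

Output resistance R_th = R_s‖R_g = (12.0 × 470)/482.0 = 11.70 kΩ.
The fractional drop is R_th/(R_th + R_L); requiring this ≤ 0.110 gives R_L ≥ R_th(1/0.110 − 1) = 11.70 × 8.091 = 94.7 kΩ.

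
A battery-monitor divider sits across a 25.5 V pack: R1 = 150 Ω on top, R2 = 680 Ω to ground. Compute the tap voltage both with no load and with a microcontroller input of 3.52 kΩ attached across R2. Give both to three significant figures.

Open-circuit: V = 25.5 × 680/(150 + 680) = 20.9 V.
With the load, R2 becomes R2‖R_L = 569.9 Ω, so V = 25.5 × 569.9/719.9 = 20.2 V.

Unloaded: 20.9 V; loaded: 20.2 V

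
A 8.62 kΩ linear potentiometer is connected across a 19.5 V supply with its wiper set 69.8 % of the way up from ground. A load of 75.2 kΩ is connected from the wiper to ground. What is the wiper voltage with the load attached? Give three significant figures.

The wiper splits the pot into (1−α)R = 2.603 kΩ above and αR = 6.017 kΩ below.
Lower section ‖ load = 5.571 kΩ.
V_wiper = 19.5 × 5.571/(2.603 + 5.571) = 13.3 V.

V ≈ 13.3 V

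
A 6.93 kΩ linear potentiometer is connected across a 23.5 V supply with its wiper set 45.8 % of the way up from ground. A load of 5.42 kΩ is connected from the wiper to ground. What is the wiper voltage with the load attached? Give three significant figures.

The wiper splits the pot into (1−α)R = 3.756 kΩ above and αR = 3.174 kΩ below.
Lower section ‖ load = 2.002 kΩ.
V_wiper = 23.5 × 2.002/(3.756 + 2.002) = 8.17 V.

V ≈ 8.17 V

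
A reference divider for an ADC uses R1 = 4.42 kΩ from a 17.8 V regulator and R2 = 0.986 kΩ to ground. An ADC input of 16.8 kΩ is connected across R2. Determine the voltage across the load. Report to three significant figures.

The load sits in parallel with R2: R2‖R_L = (986 × 16800) / (986 + 16800) = 931.3 Ω.
V_out = 17.8 × 931.3 / (4420 + 931.3) = 17.8 × 931.3/5351 = 3.10 V.

V_out ≈ 3.10 V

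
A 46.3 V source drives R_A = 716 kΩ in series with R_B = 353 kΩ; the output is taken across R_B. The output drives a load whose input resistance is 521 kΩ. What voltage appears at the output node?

V_out ≈ 10.5 V

The load sits in parallel with R_B: R_B‖R_L = (353 × 521) / (353 + 521) = 210.4 kΩ.
V_out = 46.3 × 210.4 / (716 + 210.4) = 46.3 × 210.4/926.4 = 10.5 V.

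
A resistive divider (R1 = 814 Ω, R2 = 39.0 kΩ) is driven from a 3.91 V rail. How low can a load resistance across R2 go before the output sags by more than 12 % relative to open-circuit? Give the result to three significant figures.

R_L(min) ≈ 5.85 kΩ

Output resistance R_th = R1‖R2 = (814 × 39000)/39810 = 797.4 Ω.
The fractional drop is R_th/(R_th + R_L); requiring this ≤ 0.120 gives R_L ≥ R_th(1/0.120 − 1) = 797.4 × 7.333 = 5.85 kΩ.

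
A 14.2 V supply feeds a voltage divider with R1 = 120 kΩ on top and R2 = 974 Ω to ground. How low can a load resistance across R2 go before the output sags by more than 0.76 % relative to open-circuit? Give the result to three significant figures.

Output resistance R_th = R1‖R2 = (120000 × 974)/121000 = 966.2 Ω.
The fractional drop is R_th/(R_th + R_L); requiring this ≤ 0.00760 gives R_L ≥ R_th(1/0.00760 − 1) = 966.2 × 130.6 = 126 kΩ.

R_L(min) ≈ 126 kΩ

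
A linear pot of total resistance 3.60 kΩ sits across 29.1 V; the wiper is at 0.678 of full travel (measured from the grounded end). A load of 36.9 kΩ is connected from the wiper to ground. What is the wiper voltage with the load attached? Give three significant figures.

The wiper splits the pot into (1−α)R = 1.159 kΩ above and αR = 2.441 kΩ below.
Lower section ‖ load = 2.289 kΩ.
V_wiper = 29.1 × 2.289/(1.159 + 2.289) = 19.3 V.

V ≈ 19.3 V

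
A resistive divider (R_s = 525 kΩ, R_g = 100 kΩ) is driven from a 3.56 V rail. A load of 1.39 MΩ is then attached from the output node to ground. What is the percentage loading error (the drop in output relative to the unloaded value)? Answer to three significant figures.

The divider's output (Thévenin) resistance is R_s‖R_g = 84.00 kΩ.
Fractional drop under load = R_th/(R_th + R_L) = 84.00 / (84.00 + 1390) = 0.05699.
So the output falls by 5.70 %.

5.70 %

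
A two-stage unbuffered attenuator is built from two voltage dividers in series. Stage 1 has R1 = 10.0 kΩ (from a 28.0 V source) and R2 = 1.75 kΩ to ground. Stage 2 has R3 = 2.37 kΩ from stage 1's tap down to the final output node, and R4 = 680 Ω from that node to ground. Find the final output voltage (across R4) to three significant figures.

V_out ≈ 0.625 V

Stage 2 presents R3+R4 = 3050 Ω as a load on stage 1's tap.
Stage 1's lower leg becomes R2‖(R3+R4) = 1112 Ω, so V_mid = 28.0 × 1112/11110 = 2.802 V.
Stage 2 is itself unloaded: V_out = V_mid × R4/(R3+R4) = 2.802 × 680/3050 = 0.625 V.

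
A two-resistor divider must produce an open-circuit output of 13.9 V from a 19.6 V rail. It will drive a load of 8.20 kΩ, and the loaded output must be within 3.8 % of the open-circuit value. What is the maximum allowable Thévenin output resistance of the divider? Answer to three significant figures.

Loading drop = R_th/(R_th + R_L) ≤ 0.0380, so R_th ≤ R_L · ε/(1−ε) = 8.20 kΩ × 0.0380/0.9620 = 324 Ω.

R_th ≤ 324 Ω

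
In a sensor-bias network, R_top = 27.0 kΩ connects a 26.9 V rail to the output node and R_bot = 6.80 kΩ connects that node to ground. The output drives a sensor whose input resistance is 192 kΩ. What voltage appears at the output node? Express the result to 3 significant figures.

The load sits in parallel with R_bot: R_bot‖R_L = (6.80 × 192) / (6.80 + 192) = 6.567 kΩ.
V_out = 26.9 × 6.567 / (27.0 + 6.567) = 26.9 × 6.567/33.57 = 5.26 V.

V_out ≈ 5.26 V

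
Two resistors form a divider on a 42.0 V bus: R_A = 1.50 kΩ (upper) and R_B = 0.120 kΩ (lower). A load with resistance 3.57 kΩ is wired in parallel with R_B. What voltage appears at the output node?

The load sits in parallel with R_B: R_B‖R_L = (120 × 3570) / (120 + 3570) = 116.1 Ω.
V_out = 42.0 × 116.1 / (1500 + 116.1) = 42.0 × 116.1/1616 = 3.02 V.

V_out ≈ 3.02 V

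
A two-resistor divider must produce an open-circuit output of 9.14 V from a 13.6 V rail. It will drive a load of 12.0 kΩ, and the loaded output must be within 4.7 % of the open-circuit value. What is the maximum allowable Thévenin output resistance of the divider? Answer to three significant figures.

R_th ≤ 592 Ω

Loading drop = R_th/(R_th + R_L) ≤ 0.0470, so R_th ≤ R_L · ε/(1−ε) = 12.0 kΩ × 0.0470/0.9530 = 592 Ω.
(Any R1, R2 with R2/(R1+R2) = 0.672 and R1‖R2 ≤ 592 Ω will meet the spec.)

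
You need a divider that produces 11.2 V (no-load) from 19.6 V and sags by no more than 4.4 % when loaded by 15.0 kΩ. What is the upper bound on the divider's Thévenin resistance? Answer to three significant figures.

Loading drop = R_th/(R_th + R_L) ≤ 0.0440, so R_th ≤ R_L · ε/(1−ε) = 15.0 kΩ × 0.0440/0.9560 = 690 Ω.
(Any R1, R2 with R2/(R1+R2) = 0.571 and R1‖R2 ≤ 690 Ω will meet the spec.)

R_th ≤ 690 Ω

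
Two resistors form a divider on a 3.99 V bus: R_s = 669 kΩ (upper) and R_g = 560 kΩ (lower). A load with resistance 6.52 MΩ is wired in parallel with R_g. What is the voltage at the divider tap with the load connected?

V_out ≈ 1.74 V

The load sits in parallel with R_g: R_g‖R_L = (560 × 6520) / (560 + 6520) = 515.7 kΩ.
V_out = 3.99 × 515.7 / (669 + 515.7) = 3.99 × 515.7/1185 = 1.74 V.
(Unloaded it would have been 1.82 V.)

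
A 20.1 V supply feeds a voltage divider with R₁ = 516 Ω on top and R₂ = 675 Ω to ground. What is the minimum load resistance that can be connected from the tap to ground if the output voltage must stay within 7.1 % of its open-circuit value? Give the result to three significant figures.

R_L(min) ≈ 3.83 kΩ

Output resistance R_th = R₁‖R₂ = (516 × 675)/1191 = 292.4 Ω.
The fractional drop is R_th/(R_th + R_L); requiring this ≤ 0.0710 gives R_L ≥ R_th(1/0.0710 − 1) = 292.4 × 13.08 = 3.83 kΩ.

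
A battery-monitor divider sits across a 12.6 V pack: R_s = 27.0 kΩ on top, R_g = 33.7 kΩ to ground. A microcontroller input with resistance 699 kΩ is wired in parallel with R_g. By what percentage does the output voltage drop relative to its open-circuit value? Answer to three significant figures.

The divider's output (Thévenin) resistance is R_s‖R_g = 14.99 kΩ.
Fractional drop under load = R_th/(R_th + R_L) = 14.99 / (14.99 + 699) = 0.02099.
So the output falls by 2.10 %.

2.10 %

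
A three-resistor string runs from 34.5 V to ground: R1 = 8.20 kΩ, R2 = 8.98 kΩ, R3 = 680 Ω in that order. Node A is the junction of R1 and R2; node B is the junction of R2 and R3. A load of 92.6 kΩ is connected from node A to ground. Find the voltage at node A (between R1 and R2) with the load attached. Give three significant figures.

Below node A the series string R2+R3 = 9660 Ω sits in parallel with the 92600 Ω load: 8747 Ω.
V_A = 34.5 × 8747/(8200 + 8747) = 17.8 V.

V ≈ 17.8 V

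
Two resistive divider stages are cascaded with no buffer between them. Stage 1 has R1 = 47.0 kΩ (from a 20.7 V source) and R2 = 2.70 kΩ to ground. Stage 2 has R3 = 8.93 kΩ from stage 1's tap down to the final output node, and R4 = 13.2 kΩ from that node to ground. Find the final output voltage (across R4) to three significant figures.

V_out ≈ 0.601 V

Stage 2 presents R3+R4 = 22.13 kΩ as a load on stage 1's tap.
Stage 1's lower leg becomes R2‖(R3+R4) = 2.406 kΩ, so V_mid = 20.7 × 2.406/49.41 = 1.008 V.
Stage 2 is itself unloaded: V_out = V_mid × R4/(R3+R4) = 1.008 × 13.2/22.13 = 0.601 V.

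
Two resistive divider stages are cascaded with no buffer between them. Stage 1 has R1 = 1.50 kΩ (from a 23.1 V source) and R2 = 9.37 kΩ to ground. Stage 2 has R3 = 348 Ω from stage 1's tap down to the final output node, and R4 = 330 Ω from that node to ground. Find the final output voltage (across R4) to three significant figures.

Stage 2 presents R3+R4 = 678.0 Ω as a load on stage 1's tap.
Stage 1's lower leg becomes R2‖(R3+R4) = 632.3 Ω, so V_mid = 23.1 × 632.3/2132 = 6.850 V.
Stage 2 is itself unloaded: V_out = V_mid × R4/(R3+R4) = 6.850 × 330/678.0 = 3.33 V.

V_out ≈ 3.33 V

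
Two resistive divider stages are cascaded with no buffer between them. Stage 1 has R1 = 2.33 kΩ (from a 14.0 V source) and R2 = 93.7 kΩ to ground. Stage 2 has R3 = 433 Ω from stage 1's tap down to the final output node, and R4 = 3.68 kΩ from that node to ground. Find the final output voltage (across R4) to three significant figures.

Stage 2 presents R3+R4 = 4113 Ω as a load on stage 1's tap.
Stage 1's lower leg becomes R2‖(R3+R4) = 3940 Ω, so V_mid = 14.0 × 3940/6270 = 8.797 V.
Stage 2 is itself unloaded: V_out = V_mid × R4/(R3+R4) = 8.797 × 3680/4113 = 7.87 V.

V_out ≈ 7.87 V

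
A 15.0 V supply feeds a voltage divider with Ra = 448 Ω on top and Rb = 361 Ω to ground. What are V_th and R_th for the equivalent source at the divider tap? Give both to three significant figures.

V_th is the open-circuit tap voltage: 15.0 × 361/(448 + 361) = 6.69 V.
With the supply zeroed, Ra and Rb appear in parallel from the tap: R_th = Ra‖Rb = (448 × 361)/809.0 = 200 Ω.

V_th = 6.69 V, R_th = 200 Ω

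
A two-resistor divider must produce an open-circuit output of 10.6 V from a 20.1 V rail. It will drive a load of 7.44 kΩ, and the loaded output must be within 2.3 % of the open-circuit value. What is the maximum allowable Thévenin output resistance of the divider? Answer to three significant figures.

Loading drop = R_th/(R_th + R_L) ≤ 0.0230, so R_th ≤ R_L · ε/(1−ε) = 7.44 kΩ × 0.0230/0.9770 = 175 Ω.

R_th ≤ 175 Ω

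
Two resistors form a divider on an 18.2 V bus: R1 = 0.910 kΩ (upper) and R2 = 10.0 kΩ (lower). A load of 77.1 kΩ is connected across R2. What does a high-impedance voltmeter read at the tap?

V_out ≈ 16.5 V

The load sits in parallel with R2: R2‖R_L = (10000 × 77100) / (10000 + 77100) = 8852 Ω.
V_out = 18.2 × 8852 / (910 + 8852) = 18.2 × 8852/9762 = 16.5 V.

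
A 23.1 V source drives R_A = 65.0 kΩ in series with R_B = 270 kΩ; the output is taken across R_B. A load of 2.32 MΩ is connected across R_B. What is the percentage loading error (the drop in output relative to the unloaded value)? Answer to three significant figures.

2.21 %

The divider's output (Thévenin) resistance is R_A‖R_B = 52.39 kΩ.
Fractional drop under load = R_th/(R_th + R_L) = 52.39 / (52.39 + 2320) = 0.02208.
So the output falls by 2.21 %.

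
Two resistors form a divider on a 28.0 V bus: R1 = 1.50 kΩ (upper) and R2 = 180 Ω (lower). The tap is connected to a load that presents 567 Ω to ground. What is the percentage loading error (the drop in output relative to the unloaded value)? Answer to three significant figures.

The divider's output (Thévenin) resistance is R1‖R2 = 160.7 Ω.
Fractional drop under load = R_th/(R_th + R_L) = 160.7 / (160.7 + 567) = 0.2208.
So the output falls by 22.1 %.

22.1 %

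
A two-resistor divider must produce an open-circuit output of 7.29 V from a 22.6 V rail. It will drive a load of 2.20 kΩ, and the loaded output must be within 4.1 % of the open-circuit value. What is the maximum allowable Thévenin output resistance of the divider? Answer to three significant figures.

R_th ≤ 94.1 Ω

Loading drop = R_th/(R_th + R_L) ≤ 0.0410, so R_th ≤ R_L · ε/(1−ε) = 2.20 kΩ × 0.0410/0.9590 = 94.1 Ω.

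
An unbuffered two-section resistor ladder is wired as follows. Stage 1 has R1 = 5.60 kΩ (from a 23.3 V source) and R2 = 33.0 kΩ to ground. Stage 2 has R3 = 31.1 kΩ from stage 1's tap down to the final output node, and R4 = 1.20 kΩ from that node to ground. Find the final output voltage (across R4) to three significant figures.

V_out ≈ 0.645 V

Stage 2 presents R3+R4 = 32.30 kΩ as a load on stage 1's tap.
Stage 1's lower leg becomes R2‖(R3+R4) = 16.32 kΩ, so V_mid = 23.3 × 16.32/21.92 = 17.35 V.
Stage 2 is itself unloaded: V_out = V_mid × R4/(R3+R4) = 17.35 × 1.20/32.30 = 0.645 V.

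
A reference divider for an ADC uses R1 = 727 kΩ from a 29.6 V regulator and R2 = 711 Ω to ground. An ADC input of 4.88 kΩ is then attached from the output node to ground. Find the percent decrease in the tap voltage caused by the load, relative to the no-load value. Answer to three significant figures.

12.7 %

The divider's output (Thévenin) resistance is R1‖R2 = 710.3 Ω.
Fractional drop under load = R_th/(R_th + R_L) = 710.3 / (710.3 + 4880) = 0.1271.
So the output falls by 12.7 %.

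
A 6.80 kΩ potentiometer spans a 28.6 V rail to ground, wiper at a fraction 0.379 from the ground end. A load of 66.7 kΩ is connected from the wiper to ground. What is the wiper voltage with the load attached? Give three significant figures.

The wiper splits the pot into (1−α)R = 4.223 kΩ above and αR = 2.577 kΩ below.
Lower section ‖ load = 2.481 kΩ.
V_wiper = 28.6 × 2.481/(4.223 + 2.481) = 10.6 V.

V ≈ 10.6 V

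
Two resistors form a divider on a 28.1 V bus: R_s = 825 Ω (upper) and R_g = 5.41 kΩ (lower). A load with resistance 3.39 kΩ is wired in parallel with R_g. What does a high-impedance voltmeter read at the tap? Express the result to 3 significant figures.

V_out ≈ 20.1 V

The load sits in parallel with R_g: R_g‖R_L = (5410 × 3390) / (5410 + 3390) = 2084 Ω.
V_out = 28.1 × 2084 / (825 + 2084) = 28.1 × 2084/2909 = 20.1 V.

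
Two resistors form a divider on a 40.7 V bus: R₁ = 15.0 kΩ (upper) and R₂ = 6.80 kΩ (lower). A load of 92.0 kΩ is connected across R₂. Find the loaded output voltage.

The load sits in parallel with R₂: R₂‖R_L = (6.80 × 92.0) / (6.80 + 92.0) = 6.332 kΩ.
V_out = 40.7 × 6.332 / (15.0 + 6.332) = 40.7 × 6.332/21.33 = 12.1 V.
(Unloaded it would have been 12.7 V.)

V_out ≈ 12.1 V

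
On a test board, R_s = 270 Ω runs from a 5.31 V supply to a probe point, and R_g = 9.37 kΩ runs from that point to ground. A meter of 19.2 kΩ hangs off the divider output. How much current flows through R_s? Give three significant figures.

I ≈ 0.809 mA

R_g‖R_L = 6297 Ω, so the source sees R_s + R_g‖R_L = 6567 Ω.
I = 5.31 V / 6567 Ω = 0.809 mA.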